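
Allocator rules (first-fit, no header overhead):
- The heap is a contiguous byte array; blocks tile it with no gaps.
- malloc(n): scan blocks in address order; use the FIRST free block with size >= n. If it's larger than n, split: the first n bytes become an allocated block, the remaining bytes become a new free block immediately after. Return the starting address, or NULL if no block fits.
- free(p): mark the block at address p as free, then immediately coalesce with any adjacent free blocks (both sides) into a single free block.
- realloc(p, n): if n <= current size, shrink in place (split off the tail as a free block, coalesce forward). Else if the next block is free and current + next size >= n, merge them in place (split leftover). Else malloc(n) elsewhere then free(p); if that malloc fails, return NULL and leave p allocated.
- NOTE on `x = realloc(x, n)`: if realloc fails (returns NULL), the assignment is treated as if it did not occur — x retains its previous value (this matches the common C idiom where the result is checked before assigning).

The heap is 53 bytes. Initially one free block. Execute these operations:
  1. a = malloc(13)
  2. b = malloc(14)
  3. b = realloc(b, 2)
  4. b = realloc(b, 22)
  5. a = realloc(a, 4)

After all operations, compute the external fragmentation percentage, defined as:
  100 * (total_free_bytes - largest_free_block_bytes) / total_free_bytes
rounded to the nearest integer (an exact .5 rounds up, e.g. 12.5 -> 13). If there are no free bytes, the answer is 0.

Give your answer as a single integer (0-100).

Answer: 33

Derivation:
Op 1: a = malloc(13) -> a = 0; heap: [0-12 ALLOC][13-52 FREE]
Op 2: b = malloc(14) -> b = 13; heap: [0-12 ALLOC][13-26 ALLOC][27-52 FREE]
Op 3: b = realloc(b, 2) -> b = 13; heap: [0-12 ALLOC][13-14 ALLOC][15-52 FREE]
Op 4: b = realloc(b, 22) -> b = 13; heap: [0-12 ALLOC][13-34 ALLOC][35-52 FREE]
Op 5: a = realloc(a, 4) -> a = 0; heap: [0-3 ALLOC][4-12 FREE][13-34 ALLOC][35-52 FREE]
Free blocks: [9 18] total_free=27 largest=18 -> 100*(27-18)/27 = 900/27 ≈ 33.333 -> rounds to 33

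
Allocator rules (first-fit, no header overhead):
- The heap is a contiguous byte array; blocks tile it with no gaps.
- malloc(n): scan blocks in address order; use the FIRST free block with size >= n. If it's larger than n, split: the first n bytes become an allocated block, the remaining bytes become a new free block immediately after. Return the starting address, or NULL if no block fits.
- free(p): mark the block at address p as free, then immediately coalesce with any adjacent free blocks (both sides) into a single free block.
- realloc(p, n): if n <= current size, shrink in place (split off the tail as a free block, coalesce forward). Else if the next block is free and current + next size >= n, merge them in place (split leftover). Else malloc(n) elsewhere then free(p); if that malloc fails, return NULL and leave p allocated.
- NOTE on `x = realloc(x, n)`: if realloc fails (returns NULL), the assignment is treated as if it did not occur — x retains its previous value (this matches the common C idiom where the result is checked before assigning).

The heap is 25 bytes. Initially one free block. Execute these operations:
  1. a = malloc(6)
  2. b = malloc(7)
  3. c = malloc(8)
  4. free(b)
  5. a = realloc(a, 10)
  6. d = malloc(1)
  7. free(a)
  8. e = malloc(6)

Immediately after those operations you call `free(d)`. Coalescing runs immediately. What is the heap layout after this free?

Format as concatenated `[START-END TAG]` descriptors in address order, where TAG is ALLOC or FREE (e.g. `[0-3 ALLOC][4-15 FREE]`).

Op 1: a = malloc(6) -> a = 0; heap: [0-5 ALLOC][6-24 FREE]
Op 2: b = malloc(7) -> b = 6; heap: [0-5 ALLOC][6-12 ALLOC][13-24 FREE]
Op 3: c = malloc(8) -> c = 13; heap: [0-5 ALLOC][6-12 ALLOC][13-20 ALLOC][21-24 FREE]
Op 4: free(b) -> (freed b); heap: [0-5 ALLOC][6-12 FREE][13-20 ALLOC][21-24 FREE]
Op 5: a = realloc(a, 10) -> a = 0; heap: [0-9 ALLOC][10-12 FREE][13-20 ALLOC][21-24 FREE]
Op 6: d = malloc(1) -> d = 10; heap: [0-9 ALLOC][10-10 ALLOC][11-12 FREE][13-20 ALLOC][21-24 FREE]
Op 7: free(a) -> (freed a); heap: [0-9 FREE][10-10 ALLOC][11-12 FREE][13-20 ALLOC][21-24 FREE]
Op 8: e = malloc(6) -> e = 0; heap: [0-5 ALLOC][6-9 FREE][10-10 ALLOC][11-12 FREE][13-20 ALLOC][21-24 FREE]
free(d): d = 10 -> block [10-10 ALLOC]; mark free, coalesce with adjacent free neighbors -> [0-5 ALLOC][6-12 FREE][13-20 ALLOC][21-24 FREE]

Answer: [0-5 ALLOC][6-12 FREE][13-20 ALLOC][21-24 FREE]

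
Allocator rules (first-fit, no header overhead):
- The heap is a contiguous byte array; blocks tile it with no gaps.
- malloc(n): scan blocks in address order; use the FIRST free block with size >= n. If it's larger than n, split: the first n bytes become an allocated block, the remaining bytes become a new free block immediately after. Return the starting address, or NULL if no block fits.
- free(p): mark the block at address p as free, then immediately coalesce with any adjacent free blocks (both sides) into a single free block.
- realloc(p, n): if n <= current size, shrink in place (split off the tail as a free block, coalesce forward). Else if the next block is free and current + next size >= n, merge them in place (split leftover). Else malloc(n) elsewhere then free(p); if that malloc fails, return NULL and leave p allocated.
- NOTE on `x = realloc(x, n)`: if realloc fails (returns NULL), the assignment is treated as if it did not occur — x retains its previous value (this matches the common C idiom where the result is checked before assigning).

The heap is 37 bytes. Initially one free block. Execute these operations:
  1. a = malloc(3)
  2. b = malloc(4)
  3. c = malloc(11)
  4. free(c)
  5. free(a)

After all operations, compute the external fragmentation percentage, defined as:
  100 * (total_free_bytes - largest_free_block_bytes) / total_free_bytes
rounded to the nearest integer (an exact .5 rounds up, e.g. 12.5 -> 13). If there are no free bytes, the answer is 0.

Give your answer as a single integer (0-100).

Op 1: a = malloc(3) -> a = 0; heap: [0-2 ALLOC][3-36 FREE]
Op 2: b = malloc(4) -> b = 3; heap: [0-2 ALLOC][3-6 ALLOC][7-36 FREE]
Op 3: c = malloc(11) -> c = 7; heap: [0-2 ALLOC][3-6 ALLOC][7-17 ALLOC][18-36 FREE]
Op 4: free(c) -> (freed c); heap: [0-2 ALLOC][3-6 ALLOC][7-36 FREE]
Op 5: free(a) -> (freed a); heap: [0-2 FREE][3-6 ALLOC][7-36 FREE]
Free blocks: [3 30] total_free=33 largest=30 -> 100*(33-30)/33 = 300/33 ≈ 9.091 -> rounds to 9

Answer: 9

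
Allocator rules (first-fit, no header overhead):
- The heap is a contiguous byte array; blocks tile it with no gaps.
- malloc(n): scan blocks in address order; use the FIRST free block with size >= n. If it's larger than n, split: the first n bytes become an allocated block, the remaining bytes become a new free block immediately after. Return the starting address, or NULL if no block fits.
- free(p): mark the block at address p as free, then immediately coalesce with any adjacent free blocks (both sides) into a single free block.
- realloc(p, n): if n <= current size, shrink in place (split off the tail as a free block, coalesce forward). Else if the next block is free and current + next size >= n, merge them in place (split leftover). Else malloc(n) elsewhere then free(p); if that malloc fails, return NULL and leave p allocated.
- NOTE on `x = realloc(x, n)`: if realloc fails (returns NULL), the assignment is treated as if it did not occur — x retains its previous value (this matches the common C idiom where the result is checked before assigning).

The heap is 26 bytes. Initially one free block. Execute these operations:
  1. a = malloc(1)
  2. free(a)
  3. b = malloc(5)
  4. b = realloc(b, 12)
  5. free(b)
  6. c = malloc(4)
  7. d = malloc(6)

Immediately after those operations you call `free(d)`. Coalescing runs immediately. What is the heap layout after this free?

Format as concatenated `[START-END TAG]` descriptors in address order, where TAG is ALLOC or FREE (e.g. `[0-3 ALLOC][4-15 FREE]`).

Op 1: a = malloc(1) -> a = 0; heap: [0-0 ALLOC][1-25 FREE]
Op 2: free(a) -> (freed a); heap: [0-25 FREE]
Op 3: b = malloc(5) -> b = 0; heap: [0-4 ALLOC][5-25 FREE]
Op 4: b = realloc(b, 12) -> b = 0; heap: [0-11 ALLOC][12-25 FREE]
Op 5: free(b) -> (freed b); heap: [0-25 FREE]
Op 6: c = malloc(4) -> c = 0; heap: [0-3 ALLOC][4-25 FREE]
Op 7: d = malloc(6) -> d = 4; heap: [0-3 ALLOC][4-9 ALLOC][10-25 FREE]
free(d): d = 4 -> block [4-9 ALLOC]; mark free, coalesce with adjacent free neighbors -> [0-3 ALLOC][4-25 FREE]

Answer: [0-3 ALLOC][4-25 FREE]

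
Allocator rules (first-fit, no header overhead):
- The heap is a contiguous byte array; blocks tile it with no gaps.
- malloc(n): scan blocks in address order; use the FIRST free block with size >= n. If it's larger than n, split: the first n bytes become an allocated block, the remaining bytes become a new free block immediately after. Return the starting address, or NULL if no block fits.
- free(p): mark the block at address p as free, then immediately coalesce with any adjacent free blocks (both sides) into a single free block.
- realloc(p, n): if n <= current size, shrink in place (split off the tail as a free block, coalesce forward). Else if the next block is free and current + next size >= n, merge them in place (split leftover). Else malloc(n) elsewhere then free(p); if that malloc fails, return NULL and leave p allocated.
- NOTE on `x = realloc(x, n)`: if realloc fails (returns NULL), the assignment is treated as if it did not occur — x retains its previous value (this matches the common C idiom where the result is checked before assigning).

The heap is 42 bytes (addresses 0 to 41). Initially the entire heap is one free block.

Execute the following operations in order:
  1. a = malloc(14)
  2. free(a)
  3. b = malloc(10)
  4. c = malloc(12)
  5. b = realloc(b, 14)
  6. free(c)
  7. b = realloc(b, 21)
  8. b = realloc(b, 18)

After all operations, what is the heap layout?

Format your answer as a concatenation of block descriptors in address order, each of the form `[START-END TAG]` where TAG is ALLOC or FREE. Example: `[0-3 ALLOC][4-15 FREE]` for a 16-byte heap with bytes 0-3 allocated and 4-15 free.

Answer: [0-17 ALLOC][18-41 FREE]

Derivation:
Op 1: a = malloc(14) -> a = 0; heap: [0-13 ALLOC][14-41 FREE]
Op 2: free(a) -> (freed a); heap: [0-41 FREE]
Op 3: b = malloc(10) -> b = 0; heap: [0-9 ALLOC][10-41 FREE]
Op 4: c = malloc(12) -> c = 10; heap: [0-9 ALLOC][10-21 ALLOC][22-41 FREE]
Op 5: b = realloc(b, 14) -> b = 22; heap: [0-9 FREE][10-21 ALLOC][22-35 ALLOC][36-41 FREE]
Op 6: free(c) -> (freed c); heap: [0-21 FREE][22-35 ALLOC][36-41 FREE]
Op 7: b = realloc(b, 21) -> b = 0; heap: [0-20 ALLOC][21-41 FREE]
Op 8: b = realloc(b, 18) -> b = 0; heap: [0-17 ALLOC][18-41 FREE]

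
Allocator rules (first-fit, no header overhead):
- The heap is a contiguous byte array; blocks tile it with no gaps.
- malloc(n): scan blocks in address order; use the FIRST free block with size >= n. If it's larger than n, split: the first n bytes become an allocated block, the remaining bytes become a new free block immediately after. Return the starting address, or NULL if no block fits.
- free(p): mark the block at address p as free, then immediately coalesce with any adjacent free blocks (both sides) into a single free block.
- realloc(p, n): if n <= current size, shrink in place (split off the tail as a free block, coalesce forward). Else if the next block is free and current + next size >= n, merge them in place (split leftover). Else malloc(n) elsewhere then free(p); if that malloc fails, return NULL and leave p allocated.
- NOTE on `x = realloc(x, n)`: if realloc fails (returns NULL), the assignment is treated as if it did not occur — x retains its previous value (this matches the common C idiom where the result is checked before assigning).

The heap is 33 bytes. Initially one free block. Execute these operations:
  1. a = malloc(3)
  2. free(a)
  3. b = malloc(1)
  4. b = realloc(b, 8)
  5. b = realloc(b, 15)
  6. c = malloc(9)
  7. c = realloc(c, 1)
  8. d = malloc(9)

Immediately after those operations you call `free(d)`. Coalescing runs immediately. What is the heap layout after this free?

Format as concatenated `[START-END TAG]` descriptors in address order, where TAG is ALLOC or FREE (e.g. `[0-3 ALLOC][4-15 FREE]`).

Answer: [0-14 ALLOC][15-15 ALLOC][16-32 FREE]

Derivation:
Op 1: a = malloc(3) -> a = 0; heap: [0-2 ALLOC][3-32 FREE]
Op 2: free(a) -> (freed a); heap: [0-32 FREE]
Op 3: b = malloc(1) -> b = 0; heap: [0-0 ALLOC][1-32 FREE]
Op 4: b = realloc(b, 8) -> b = 0; heap: [0-7 ALLOC][8-32 FREE]
Op 5: b = realloc(b, 15) -> b = 0; heap: [0-14 ALLOC][15-32 FREE]
Op 6: c = malloc(9) -> c = 15; heap: [0-14 ALLOC][15-23 ALLOC][24-32 FREE]
Op 7: c = realloc(c, 1) -> c = 15; heap: [0-14 ALLOC][15-15 ALLOC][16-32 FREE]
Op 8: d = malloc(9) -> d = 16; heap: [0-14 ALLOC][15-15 ALLOC][16-24 ALLOC][25-32 FREE]
free(d): d = 16 -> block [16-24 ALLOC]; mark free, coalesce with adjacent free neighbors -> [0-14 ALLOC][15-15 ALLOC][16-32 FREE]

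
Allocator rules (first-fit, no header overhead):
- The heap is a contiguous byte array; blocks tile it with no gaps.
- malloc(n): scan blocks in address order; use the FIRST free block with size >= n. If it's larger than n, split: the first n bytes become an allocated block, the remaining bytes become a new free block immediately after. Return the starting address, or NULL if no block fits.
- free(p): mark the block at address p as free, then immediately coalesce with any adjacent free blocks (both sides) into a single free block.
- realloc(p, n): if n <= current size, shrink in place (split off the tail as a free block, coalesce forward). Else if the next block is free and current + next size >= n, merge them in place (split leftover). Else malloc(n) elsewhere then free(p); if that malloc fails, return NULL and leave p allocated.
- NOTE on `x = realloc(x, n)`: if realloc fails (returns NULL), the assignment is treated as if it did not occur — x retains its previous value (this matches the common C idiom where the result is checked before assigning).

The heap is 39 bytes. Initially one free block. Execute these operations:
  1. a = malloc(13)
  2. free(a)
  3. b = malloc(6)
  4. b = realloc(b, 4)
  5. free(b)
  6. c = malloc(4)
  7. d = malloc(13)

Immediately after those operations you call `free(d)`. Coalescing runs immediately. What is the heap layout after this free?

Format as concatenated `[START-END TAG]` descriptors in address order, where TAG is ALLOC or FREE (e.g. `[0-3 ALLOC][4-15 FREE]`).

Op 1: a = malloc(13) -> a = 0; heap: [0-12 ALLOC][13-38 FREE]
Op 2: free(a) -> (freed a); heap: [0-38 FREE]
Op 3: b = malloc(6) -> b = 0; heap: [0-5 ALLOC][6-38 FREE]
Op 4: b = realloc(b, 4) -> b = 0; heap: [0-3 ALLOC][4-38 FREE]
Op 5: free(b) -> (freed b); heap: [0-38 FREE]
Op 6: c = malloc(4) -> c = 0; heap: [0-3 ALLOC][4-38 FREE]
Op 7: d = malloc(13) -> d = 4; heap: [0-3 ALLOC][4-16 ALLOC][17-38 FREE]
free(d): d = 4 -> block [4-16 ALLOC]; mark free, coalesce with adjacent free neighbors -> [0-3 ALLOC][4-38 FREE]

Answer: [0-3 ALLOC][4-38 FREE]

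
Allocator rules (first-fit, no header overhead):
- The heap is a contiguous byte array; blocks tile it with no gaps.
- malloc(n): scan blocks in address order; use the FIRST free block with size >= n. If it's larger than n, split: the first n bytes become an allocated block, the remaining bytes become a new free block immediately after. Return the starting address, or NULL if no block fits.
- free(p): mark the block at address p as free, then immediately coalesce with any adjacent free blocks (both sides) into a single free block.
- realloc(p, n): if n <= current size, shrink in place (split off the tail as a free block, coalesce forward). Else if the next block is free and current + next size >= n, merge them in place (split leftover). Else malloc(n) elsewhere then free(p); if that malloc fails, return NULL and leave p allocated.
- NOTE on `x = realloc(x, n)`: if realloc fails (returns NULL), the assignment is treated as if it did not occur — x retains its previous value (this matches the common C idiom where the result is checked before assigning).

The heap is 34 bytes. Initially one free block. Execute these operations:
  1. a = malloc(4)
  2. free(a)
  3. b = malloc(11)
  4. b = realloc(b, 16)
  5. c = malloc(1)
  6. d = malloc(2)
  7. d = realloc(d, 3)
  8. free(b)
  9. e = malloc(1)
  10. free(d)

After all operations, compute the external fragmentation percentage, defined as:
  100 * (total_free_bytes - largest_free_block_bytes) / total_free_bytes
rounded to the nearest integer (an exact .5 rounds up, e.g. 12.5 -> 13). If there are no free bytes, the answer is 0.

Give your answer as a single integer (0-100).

Answer: 47

Derivation:
Op 1: a = malloc(4) -> a = 0; heap: [0-3 ALLOC][4-33 FREE]
Op 2: free(a) -> (freed a); heap: [0-33 FREE]
Op 3: b = malloc(11) -> b = 0; heap: [0-10 ALLOC][11-33 FREE]
Op 4: b = realloc(b, 16) -> b = 0; heap: [0-15 ALLOC][16-33 FREE]
Op 5: c = malloc(1) -> c = 16; heap: [0-15 ALLOC][16-16 ALLOC][17-33 FREE]
Op 6: d = malloc(2) -> d = 17; heap: [0-15 ALLOC][16-16 ALLOC][17-18 ALLOC][19-33 FREE]
Op 7: d = realloc(d, 3) -> d = 17; heap: [0-15 ALLOC][16-16 ALLOC][17-19 ALLOC][20-33 FREE]
Op 8: free(b) -> (freed b); heap: [0-15 FREE][16-16 ALLOC][17-19 ALLOC][20-33 FREE]
Op 9: e = malloc(1) -> e = 0; heap: [0-0 ALLOC][1-15 FREE][16-16 ALLOC][17-19 ALLOC][20-33 FREE]
Op 10: free(d) -> (freed d); heap: [0-0 ALLOC][1-15 FREE][16-16 ALLOC][17-33 FREE]
Free blocks: [15 17] total_free=32 largest=17 -> 100*(32-17)/32 = 1500/32 = 46.875 -> rounds to 47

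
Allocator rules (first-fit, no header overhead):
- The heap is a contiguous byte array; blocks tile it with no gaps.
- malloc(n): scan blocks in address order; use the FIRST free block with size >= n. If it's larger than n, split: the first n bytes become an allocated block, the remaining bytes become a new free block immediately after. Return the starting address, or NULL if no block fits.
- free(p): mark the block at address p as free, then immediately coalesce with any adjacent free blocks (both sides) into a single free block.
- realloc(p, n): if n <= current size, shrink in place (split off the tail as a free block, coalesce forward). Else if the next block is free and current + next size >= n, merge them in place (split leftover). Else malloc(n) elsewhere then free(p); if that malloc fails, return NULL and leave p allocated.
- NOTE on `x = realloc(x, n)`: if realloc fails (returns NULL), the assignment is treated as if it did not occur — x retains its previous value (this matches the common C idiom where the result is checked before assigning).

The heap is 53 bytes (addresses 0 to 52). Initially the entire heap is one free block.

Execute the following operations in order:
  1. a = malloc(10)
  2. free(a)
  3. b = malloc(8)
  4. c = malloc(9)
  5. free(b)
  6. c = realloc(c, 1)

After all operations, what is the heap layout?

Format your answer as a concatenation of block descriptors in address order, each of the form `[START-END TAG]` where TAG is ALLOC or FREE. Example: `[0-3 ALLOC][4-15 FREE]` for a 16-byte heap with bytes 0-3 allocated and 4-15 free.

Op 1: a = malloc(10) -> a = 0; heap: [0-9 ALLOC][10-52 FREE]
Op 2: free(a) -> (freed a); heap: [0-52 FREE]
Op 3: b = malloc(8) -> b = 0; heap: [0-7 ALLOC][8-52 FREE]
Op 4: c = malloc(9) -> c = 8; heap: [0-7 ALLOC][8-16 ALLOC][17-52 FREE]
Op 5: free(b) -> (freed b); heap: [0-7 FREE][8-16 ALLOC][17-52 FREE]
Op 6: c = realloc(c, 1) -> c = 8; heap: [0-7 FREE][8-8 ALLOC][9-52 FREE]

Answer: [0-7 FREE][8-8 ALLOC][9-52 FREE]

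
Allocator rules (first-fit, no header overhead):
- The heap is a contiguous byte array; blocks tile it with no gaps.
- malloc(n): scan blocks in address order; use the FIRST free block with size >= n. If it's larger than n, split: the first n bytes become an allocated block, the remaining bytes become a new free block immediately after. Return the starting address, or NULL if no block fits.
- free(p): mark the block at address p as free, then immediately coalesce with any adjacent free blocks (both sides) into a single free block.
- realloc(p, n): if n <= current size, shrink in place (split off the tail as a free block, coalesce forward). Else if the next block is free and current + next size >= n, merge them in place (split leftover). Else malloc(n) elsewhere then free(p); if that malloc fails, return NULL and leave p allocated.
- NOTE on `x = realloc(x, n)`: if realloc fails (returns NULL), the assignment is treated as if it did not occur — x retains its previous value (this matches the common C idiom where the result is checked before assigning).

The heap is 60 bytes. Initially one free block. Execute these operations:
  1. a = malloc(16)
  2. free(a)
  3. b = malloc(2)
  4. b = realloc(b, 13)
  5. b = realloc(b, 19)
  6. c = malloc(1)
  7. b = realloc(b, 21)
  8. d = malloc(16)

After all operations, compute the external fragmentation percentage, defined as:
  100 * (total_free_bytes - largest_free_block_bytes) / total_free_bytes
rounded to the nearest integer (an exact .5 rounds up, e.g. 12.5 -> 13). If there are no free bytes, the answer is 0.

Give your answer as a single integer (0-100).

Op 1: a = malloc(16) -> a = 0; heap: [0-15 ALLOC][16-59 FREE]
Op 2: free(a) -> (freed a); heap: [0-59 FREE]
Op 3: b = malloc(2) -> b = 0; heap: [0-1 ALLOC][2-59 FREE]
Op 4: b = realloc(b, 13) -> b = 0; heap: [0-12 ALLOC][13-59 FREE]
Op 5: b = realloc(b, 19) -> b = 0; heap: [0-18 ALLOC][19-59 FREE]
Op 6: c = malloc(1) -> c = 19; heap: [0-18 ALLOC][19-19 ALLOC][20-59 FREE]
Op 7: b = realloc(b, 21) -> b = 20; heap: [0-18 FREE][19-19 ALLOC][20-40 ALLOC][41-59 FREE]
Op 8: d = malloc(16) -> d = 0; heap: [0-15 ALLOC][16-18 FREE][19-19 ALLOC][20-40 ALLOC][41-59 FREE]
Free blocks: [3 19] total_free=22 largest=19 -> 100*(22-19)/22 = 300/22 ≈ 13.636 -> rounds to 14

Answer: 14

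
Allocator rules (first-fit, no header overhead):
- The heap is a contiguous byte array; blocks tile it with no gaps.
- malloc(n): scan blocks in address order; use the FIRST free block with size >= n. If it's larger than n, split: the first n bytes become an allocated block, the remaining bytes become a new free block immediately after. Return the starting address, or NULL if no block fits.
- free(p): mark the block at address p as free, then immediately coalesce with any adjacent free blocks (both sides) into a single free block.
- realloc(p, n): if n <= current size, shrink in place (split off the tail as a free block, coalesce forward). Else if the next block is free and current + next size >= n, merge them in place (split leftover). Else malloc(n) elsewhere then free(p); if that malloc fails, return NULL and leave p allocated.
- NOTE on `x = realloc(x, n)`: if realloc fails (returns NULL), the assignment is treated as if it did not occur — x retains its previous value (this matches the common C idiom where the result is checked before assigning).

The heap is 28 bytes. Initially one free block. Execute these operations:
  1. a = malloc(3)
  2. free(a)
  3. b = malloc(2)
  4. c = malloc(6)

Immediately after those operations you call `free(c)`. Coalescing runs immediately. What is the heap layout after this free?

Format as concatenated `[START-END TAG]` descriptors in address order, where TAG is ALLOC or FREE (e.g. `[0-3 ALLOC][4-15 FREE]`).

Answer: [0-1 ALLOC][2-27 FREE]

Derivation:
Op 1: a = malloc(3) -> a = 0; heap: [0-2 ALLOC][3-27 FREE]
Op 2: free(a) -> (freed a); heap: [0-27 FREE]
Op 3: b = malloc(2) -> b = 0; heap: [0-1 ALLOC][2-27 FREE]
Op 4: c = malloc(6) -> c = 2; heap: [0-1 ALLOC][2-7 ALLOC][8-27 FREE]
free(c): c = 2 -> block [2-7 ALLOC]; mark free, coalesce with adjacent free neighbors -> [0-1 ALLOC][2-27 FREE]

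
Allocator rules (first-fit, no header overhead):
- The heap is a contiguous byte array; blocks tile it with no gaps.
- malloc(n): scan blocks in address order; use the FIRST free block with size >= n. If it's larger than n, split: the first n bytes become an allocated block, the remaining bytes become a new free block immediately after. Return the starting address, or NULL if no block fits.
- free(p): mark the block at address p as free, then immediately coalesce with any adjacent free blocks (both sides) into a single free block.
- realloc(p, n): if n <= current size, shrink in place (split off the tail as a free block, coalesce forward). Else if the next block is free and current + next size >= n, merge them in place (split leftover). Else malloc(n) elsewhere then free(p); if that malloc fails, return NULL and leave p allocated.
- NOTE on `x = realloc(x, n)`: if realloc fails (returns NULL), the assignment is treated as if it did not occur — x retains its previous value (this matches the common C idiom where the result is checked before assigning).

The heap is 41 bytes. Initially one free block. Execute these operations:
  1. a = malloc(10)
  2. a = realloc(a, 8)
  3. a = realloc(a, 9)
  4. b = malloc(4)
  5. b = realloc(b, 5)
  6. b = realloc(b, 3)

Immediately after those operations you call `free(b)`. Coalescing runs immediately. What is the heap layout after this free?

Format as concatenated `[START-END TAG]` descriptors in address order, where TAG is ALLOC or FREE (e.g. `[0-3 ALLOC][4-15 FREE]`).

Op 1: a = malloc(10) -> a = 0; heap: [0-9 ALLOC][10-40 FREE]
Op 2: a = realloc(a, 8) -> a = 0; heap: [0-7 ALLOC][8-40 FREE]
Op 3: a = realloc(a, 9) -> a = 0; heap: [0-8 ALLOC][9-40 FREE]
Op 4: b = malloc(4) -> b = 9; heap: [0-8 ALLOC][9-12 ALLOC][13-40 FREE]
Op 5: b = realloc(b, 5) -> b = 9; heap: [0-8 ALLOC][9-13 ALLOC][14-40 FREE]
Op 6: b = realloc(b, 3) -> b = 9; heap: [0-8 ALLOC][9-11 ALLOC][12-40 FREE]
free(b): b = 9 -> block [9-11 ALLOC]; mark free, coalesce with adjacent free neighbors -> [0-8 ALLOC][9-40 FREE]

Answer: [0-8 ALLOC][9-40 FREE]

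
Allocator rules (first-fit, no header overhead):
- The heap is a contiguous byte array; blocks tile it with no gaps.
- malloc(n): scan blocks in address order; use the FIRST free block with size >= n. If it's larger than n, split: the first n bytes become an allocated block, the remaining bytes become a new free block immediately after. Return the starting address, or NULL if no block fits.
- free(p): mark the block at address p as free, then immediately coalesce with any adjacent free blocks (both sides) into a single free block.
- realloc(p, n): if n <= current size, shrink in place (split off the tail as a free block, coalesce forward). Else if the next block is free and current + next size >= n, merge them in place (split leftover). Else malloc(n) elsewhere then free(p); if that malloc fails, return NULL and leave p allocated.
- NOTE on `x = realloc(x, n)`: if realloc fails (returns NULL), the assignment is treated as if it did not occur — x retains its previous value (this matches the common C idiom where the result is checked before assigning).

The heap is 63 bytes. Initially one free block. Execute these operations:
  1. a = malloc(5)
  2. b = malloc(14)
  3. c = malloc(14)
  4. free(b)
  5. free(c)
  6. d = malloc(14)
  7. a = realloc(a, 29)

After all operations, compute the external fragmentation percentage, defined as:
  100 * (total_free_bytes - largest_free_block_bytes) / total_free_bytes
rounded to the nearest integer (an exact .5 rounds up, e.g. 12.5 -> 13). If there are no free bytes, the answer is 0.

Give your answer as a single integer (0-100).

Op 1: a = malloc(5) -> a = 0; heap: [0-4 ALLOC][5-62 FREE]
Op 2: b = malloc(14) -> b = 5; heap: [0-4 ALLOC][5-18 ALLOC][19-62 FREE]
Op 3: c = malloc(14) -> c = 19; heap: [0-4 ALLOC][5-18 ALLOC][19-32 ALLOC][33-62 FREE]
Op 4: free(b) -> (freed b); heap: [0-4 ALLOC][5-18 FREE][19-32 ALLOC][33-62 FREE]
Op 5: free(c) -> (freed c); heap: [0-4 ALLOC][5-62 FREE]
Op 6: d = malloc(14) -> d = 5; heap: [0-4 ALLOC][5-18 ALLOC][19-62 FREE]
Op 7: a = realloc(a, 29) -> a = 19; heap: [0-4 FREE][5-18 ALLOC][19-47 ALLOC][48-62 FREE]
Free blocks: [5 15] total_free=20 largest=15 -> 100*(20-15)/20 = 500/20 = 25

Answer: 25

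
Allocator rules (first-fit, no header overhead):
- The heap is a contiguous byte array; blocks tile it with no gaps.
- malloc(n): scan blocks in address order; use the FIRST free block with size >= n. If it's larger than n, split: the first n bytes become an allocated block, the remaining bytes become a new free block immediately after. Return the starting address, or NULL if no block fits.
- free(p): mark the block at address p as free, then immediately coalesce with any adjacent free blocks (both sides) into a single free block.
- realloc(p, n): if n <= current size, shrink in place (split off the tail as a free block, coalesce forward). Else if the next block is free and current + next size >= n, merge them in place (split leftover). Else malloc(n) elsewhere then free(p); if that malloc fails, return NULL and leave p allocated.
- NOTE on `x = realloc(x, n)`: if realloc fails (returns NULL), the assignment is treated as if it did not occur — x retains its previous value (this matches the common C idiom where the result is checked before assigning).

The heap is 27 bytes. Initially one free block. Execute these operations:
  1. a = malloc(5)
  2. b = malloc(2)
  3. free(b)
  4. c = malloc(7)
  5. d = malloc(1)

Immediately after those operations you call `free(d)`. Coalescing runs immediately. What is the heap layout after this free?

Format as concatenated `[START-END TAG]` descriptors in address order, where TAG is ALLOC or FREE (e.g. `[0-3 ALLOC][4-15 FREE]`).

Op 1: a = malloc(5) -> a = 0; heap: [0-4 ALLOC][5-26 FREE]
Op 2: b = malloc(2) -> b = 5; heap: [0-4 ALLOC][5-6 ALLOC][7-26 FREE]
Op 3: free(b) -> (freed b); heap: [0-4 ALLOC][5-26 FREE]
Op 4: c = malloc(7) -> c = 5; heap: [0-4 ALLOC][5-11 ALLOC][12-26 FREE]
Op 5: d = malloc(1) -> d = 12; heap: [0-4 ALLOC][5-11 ALLOC][12-12 ALLOC][13-26 FREE]
free(d): d = 12 -> block [12-12 ALLOC]; mark free, coalesce with adjacent free neighbors -> [0-4 ALLOC][5-11 ALLOC][12-26 FREE]

Answer: [0-4 ALLOC][5-11 ALLOC][12-26 FREE]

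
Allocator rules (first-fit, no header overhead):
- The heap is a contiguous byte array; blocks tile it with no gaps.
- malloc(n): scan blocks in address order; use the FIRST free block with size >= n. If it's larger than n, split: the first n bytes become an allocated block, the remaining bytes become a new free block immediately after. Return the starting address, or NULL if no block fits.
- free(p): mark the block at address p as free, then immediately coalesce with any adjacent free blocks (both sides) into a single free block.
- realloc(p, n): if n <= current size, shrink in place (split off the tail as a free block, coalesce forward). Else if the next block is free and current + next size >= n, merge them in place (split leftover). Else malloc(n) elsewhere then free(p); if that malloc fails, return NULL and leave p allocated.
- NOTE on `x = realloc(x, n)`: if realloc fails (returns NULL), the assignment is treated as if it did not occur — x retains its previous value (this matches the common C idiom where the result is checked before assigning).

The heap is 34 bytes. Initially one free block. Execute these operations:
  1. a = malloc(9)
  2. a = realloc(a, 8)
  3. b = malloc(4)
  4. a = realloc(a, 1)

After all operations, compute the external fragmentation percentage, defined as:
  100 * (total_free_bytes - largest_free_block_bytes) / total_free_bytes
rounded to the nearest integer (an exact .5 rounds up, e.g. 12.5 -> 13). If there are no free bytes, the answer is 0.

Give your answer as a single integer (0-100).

Answer: 24

Derivation:
Op 1: a = malloc(9) -> a = 0; heap: [0-8 ALLOC][9-33 FREE]
Op 2: a = realloc(a, 8) -> a = 0; heap: [0-7 ALLOC][8-33 FREE]
Op 3: b = malloc(4) -> b = 8; heap: [0-7 ALLOC][8-11 ALLOC][12-33 FREE]
Op 4: a = realloc(a, 1) -> a = 0; heap: [0-0 ALLOC][1-7 FREE][8-11 ALLOC][12-33 FREE]
Free blocks: [7 22] total_free=29 largest=22 -> 100*(29-22)/29 = 700/29 ≈ 24.138 -> rounds to 24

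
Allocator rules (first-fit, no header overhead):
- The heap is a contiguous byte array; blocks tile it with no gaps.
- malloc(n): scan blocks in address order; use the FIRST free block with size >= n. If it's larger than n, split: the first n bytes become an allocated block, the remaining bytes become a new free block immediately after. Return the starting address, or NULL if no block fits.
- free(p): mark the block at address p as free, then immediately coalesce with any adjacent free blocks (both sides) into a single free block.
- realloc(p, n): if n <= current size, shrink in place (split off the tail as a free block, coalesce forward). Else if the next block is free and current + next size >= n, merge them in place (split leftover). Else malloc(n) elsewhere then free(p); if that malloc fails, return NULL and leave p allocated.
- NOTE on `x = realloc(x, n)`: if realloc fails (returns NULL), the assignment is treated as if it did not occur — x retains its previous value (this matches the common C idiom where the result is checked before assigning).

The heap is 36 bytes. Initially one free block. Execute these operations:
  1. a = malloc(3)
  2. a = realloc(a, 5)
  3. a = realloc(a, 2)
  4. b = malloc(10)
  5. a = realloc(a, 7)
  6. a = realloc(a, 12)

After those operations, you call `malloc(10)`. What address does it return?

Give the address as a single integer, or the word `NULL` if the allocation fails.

Op 1: a = malloc(3) -> a = 0; heap: [0-2 ALLOC][3-35 FREE]
Op 2: a = realloc(a, 5) -> a = 0; heap: [0-4 ALLOC][5-35 FREE]
Op 3: a = realloc(a, 2) -> a = 0; heap: [0-1 ALLOC][2-35 FREE]
Op 4: b = malloc(10) -> b = 2; heap: [0-1 ALLOC][2-11 ALLOC][12-35 FREE]
Op 5: a = realloc(a, 7) -> a = 12; heap: [0-1 FREE][2-11 ALLOC][12-18 ALLOC][19-35 FREE]
Op 6: a = realloc(a, 12) -> a = 12; heap: [0-1 FREE][2-11 ALLOC][12-23 ALLOC][24-35 FREE]
malloc(10): first-fit scan over [0-1 FREE][2-11 ALLOC][12-23 ALLOC][24-35 FREE] -> 24

Answer: 24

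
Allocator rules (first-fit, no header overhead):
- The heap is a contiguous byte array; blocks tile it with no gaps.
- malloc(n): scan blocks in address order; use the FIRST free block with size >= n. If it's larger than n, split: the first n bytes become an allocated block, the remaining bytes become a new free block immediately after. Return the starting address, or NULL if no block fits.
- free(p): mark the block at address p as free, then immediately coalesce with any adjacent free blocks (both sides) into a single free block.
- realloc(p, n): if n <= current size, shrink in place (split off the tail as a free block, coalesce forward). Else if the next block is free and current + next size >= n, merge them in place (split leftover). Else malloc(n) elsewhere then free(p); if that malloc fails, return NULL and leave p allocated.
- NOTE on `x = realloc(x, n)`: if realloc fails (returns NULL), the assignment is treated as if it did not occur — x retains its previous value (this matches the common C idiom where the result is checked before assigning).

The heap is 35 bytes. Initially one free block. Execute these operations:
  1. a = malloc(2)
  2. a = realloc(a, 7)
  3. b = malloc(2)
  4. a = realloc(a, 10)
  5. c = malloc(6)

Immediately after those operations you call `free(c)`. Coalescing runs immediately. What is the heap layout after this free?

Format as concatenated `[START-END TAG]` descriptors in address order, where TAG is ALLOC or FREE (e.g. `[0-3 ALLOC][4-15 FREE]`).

Op 1: a = malloc(2) -> a = 0; heap: [0-1 ALLOC][2-34 FREE]
Op 2: a = realloc(a, 7) -> a = 0; heap: [0-6 ALLOC][7-34 FREE]
Op 3: b = malloc(2) -> b = 7; heap: [0-6 ALLOC][7-8 ALLOC][9-34 FREE]
Op 4: a = realloc(a, 10) -> a = 9; heap: [0-6 FREE][7-8 ALLOC][9-18 ALLOC][19-34 FREE]
Op 5: c = malloc(6) -> c = 0; heap: [0-5 ALLOC][6-6 FREE][7-8 ALLOC][9-18 ALLOC][19-34 FREE]
free(c): c = 0 -> block [0-5 ALLOC]; mark free, coalesce with adjacent free neighbors -> [0-6 FREE][7-8 ALLOC][9-18 ALLOC][19-34 FREE]

Answer: [0-6 FREE][7-8 ALLOC][9-18 ALLOC][19-34 FREE]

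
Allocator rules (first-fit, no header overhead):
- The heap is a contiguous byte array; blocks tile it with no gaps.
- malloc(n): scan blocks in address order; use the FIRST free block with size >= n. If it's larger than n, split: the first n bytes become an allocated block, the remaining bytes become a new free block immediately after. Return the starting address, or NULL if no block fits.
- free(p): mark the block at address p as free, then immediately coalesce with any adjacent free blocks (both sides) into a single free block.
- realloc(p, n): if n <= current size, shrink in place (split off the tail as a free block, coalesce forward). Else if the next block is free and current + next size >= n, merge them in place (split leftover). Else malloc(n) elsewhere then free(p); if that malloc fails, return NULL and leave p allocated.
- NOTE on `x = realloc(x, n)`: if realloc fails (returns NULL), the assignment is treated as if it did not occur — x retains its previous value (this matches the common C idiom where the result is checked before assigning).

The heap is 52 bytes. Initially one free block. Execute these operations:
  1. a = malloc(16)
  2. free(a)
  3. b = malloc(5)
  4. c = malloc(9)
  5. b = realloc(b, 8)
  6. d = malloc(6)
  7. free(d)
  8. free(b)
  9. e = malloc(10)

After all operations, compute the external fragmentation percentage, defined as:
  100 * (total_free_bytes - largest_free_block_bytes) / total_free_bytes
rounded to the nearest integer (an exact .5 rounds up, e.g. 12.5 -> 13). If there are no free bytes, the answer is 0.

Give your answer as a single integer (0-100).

Op 1: a = malloc(16) -> a = 0; heap: [0-15 ALLOC][16-51 FREE]
Op 2: free(a) -> (freed a); heap: [0-51 FREE]
Op 3: b = malloc(5) -> b = 0; heap: [0-4 ALLOC][5-51 FREE]
Op 4: c = malloc(9) -> c = 5; heap: [0-4 ALLOC][5-13 ALLOC][14-51 FREE]
Op 5: b = realloc(b, 8) -> b = 14; heap: [0-4 FREE][5-13 ALLOC][14-21 ALLOC][22-51 FREE]
Op 6: d = malloc(6) -> d = 22; heap: [0-4 FREE][5-13 ALLOC][14-21 ALLOC][22-27 ALLOC][28-51 FREE]
Op 7: free(d) -> (freed d); heap: [0-4 FREE][5-13 ALLOC][14-21 ALLOC][22-51 FREE]
Op 8: free(b) -> (freed b); heap: [0-4 FREE][5-13 ALLOC][14-51 FREE]
Op 9: e = malloc(10) -> e = 14; heap: [0-4 FREE][5-13 ALLOC][14-23 ALLOC][24-51 FREE]
Free blocks: [5 28] total_free=33 largest=28 -> 100*(33-28)/33 = 500/33 ≈ 15.152 -> rounds to 15

Answer: 15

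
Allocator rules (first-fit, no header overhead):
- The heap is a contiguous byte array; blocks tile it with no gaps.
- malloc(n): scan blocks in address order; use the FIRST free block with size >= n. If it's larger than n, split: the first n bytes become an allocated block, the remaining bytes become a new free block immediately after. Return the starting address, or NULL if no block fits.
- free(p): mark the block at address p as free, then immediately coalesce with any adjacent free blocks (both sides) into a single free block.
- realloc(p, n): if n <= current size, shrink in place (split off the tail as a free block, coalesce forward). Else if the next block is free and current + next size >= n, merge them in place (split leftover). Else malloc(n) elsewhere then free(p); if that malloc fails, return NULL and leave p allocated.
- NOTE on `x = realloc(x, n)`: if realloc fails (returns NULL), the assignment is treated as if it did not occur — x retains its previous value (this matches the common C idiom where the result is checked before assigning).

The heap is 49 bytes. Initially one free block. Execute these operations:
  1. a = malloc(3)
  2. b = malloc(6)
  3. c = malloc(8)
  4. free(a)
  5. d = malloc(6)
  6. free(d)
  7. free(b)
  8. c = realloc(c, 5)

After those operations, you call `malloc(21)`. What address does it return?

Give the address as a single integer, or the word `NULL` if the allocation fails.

Op 1: a = malloc(3) -> a = 0; heap: [0-2 ALLOC][3-48 FREE]
Op 2: b = malloc(6) -> b = 3; heap: [0-2 ALLOC][3-8 ALLOC][9-48 FREE]
Op 3: c = malloc(8) -> c = 9; heap: [0-2 ALLOC][3-8 ALLOC][9-16 ALLOC][17-48 FREE]
Op 4: free(a) -> (freed a); heap: [0-2 FREE][3-8 ALLOC][9-16 ALLOC][17-48 FREE]
Op 5: d = malloc(6) -> d = 17; heap: [0-2 FREE][3-8 ALLOC][9-16 ALLOC][17-22 ALLOC][23-48 FREE]
Op 6: free(d) -> (freed d); heap: [0-2 FREE][3-8 ALLOC][9-16 ALLOC][17-48 FREE]
Op 7: free(b) -> (freed b); heap: [0-8 FREE][9-16 ALLOC][17-48 FREE]
Op 8: c = realloc(c, 5) -> c = 9; heap: [0-8 FREE][9-13 ALLOC][14-48 FREE]
malloc(21): first-fit scan over [0-8 FREE][9-13 ALLOC][14-48 FREE] -> 14

Answer: 14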